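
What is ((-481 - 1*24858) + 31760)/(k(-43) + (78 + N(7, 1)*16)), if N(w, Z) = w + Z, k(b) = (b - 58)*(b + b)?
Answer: 6421/8892 ≈ 0.72211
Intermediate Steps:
k(b) = 2*b*(-58 + b) (k(b) = (-58 + b)*(2*b) = 2*b*(-58 + b))
N(w, Z) = Z + w
((-481 - 1*24858) + 31760)/(k(-43) + (78 + N(7, 1)*16)) = ((-481 - 1*24858) + 31760)/(2*(-43)*(-58 - 43) + (78 + (1 + 7)*16)) = ((-481 - 24858) + 31760)/(2*(-43)*(-101) + (78 + 8*16)) = (-25339 + 31760)/(8686 + (78 + 128)) = 6421/(8686 + 206) = 6421/8892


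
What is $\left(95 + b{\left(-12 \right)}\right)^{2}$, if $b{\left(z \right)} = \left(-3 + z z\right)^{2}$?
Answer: $399040576$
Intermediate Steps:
$b{\left(z \right)} = \left(-3 + z^{2}\right)^{2}$
$\left(95 + b{\left(-12 \right)}\right)^{2} = \left(95 + \left(-3 + \left(-12\right)^{2}\right)^{2}\right)^{2} = \left(95 + \left(-3 + 144\right)^{2}\right)^{2} = \left(95 + 141^{2}\right)^{2} = \left(95 + 19881\right)^{2} = 19976^{2} = 399040576$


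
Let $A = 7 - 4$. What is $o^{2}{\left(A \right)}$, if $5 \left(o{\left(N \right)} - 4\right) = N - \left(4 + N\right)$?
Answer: $\frac{256}{25} \approx 10.24$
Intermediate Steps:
$A = 3$
$o{\left(N \right)} = \frac{16}{5}$ ($o{\left(N \right)} = 4 + \frac{N - \left(4 + N\right)}{5} = 4 + \frac{1}{5} \left(-4\right) = 4 - \frac{4}{5} = \frac{16}{5}$)
$o^{2}{\left(A \right)} = \left(\frac{16}{5}\right)^{2} = \frac{256}{25}$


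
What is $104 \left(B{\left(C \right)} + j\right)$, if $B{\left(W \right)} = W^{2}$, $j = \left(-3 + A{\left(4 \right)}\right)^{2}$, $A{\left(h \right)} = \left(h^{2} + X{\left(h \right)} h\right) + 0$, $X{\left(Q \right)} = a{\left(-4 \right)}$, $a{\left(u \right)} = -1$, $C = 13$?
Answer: $26000$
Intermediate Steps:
$X{\left(Q \right)} = -1$
$A{\left(h \right)} = h^{2} - h$ ($A{\left(h \right)} = \left(h^{2} - h\right) + 0 = h^{2} - h$)
$j = 81$ ($j = \left(-3 + 4 \left(-1 + 4\right)\right)^{2} = \left(-3 + 4 \cdot 3\right)^{2} = \left(-3 + 12\right)^{2} = 9^{2} = 81$)
$104 \left(B{\left(C \right)} + j\right) = 104 \left(13^{2} + 81\right) = 104 \left(169 + 81\right) = 104 \cdot 250 = 26000$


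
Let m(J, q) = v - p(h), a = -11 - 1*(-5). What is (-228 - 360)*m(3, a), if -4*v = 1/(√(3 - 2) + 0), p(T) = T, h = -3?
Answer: -1617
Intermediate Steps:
a = -6 (a = -11 + 5 = -6)
v = -¼ (v = -1/(4*(√(3 - 2) + 0)) = -1/(4*(√1 + 0)) = -1/(4*(1 + 0)) = -¼/1 = -¼*1 = -¼ ≈ -0.25000)
m(J, q) = 11/4 (m(J, q) = -¼ - 1*(-3) = -¼ + 3 = 11/4)
(-228 - 360)*m(3, a) = (-228 - 360)*(11/4) = -588*11/4 = -1617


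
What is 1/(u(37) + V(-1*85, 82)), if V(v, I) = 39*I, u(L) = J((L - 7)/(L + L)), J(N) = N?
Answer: 37/118341 ≈ 0.00031266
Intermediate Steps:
u(L) = (-7 + L)/(2*L) (u(L) = (L - 7)/(L + L) = (-7 + L)/((2*L)) = (-7 + L)*(1/(2*L)) = (-7 + L)/(2*L))
1/(u(37) + V(-1*85, 82)) = 1/((½)*(-7 + 37)/37 + 39*82) = 1/((½)*(1/37)*30 + 3198) = 1/(15/37 + 3198) = 1/(118341/37) = 37/118341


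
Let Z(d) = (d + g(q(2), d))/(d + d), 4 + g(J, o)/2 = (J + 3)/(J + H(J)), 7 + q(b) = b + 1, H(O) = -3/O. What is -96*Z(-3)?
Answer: -2160/13 ≈ -166.15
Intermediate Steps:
q(b) = -6 + b (q(b) = -7 + (b + 1) = -7 + (1 + b) = -6 + b)
g(J, o) = -8 + 2*(3 + J)/(J - 3/J) (g(J, o) = -8 + 2*((J + 3)/(J - 3/J)) = -8 + 2*((3 + J)/(J - 3/J)) = -8 + 2*(3 + J)/(J - 3/J))
Z(d) = (-96/13 + d)/(2*d) (Z(d) = (d + 6*(4 - (-6 + 2)*(-1 + (-6 + 2)))/(-3 + (-6 + 2)²))/(d + d) = (d + 6*(4 - 1*(-4)*(-1 - 4))/(-3 + (-4)²))/((2*d)) = (d + 6*(4 - 1*(-4)*(-5))/(-3 + 16))*(1/(2*d)) = (d + 6*(4 - 20)/13)*(1/(2*d)) = (d + 6*(1/13)*(-16))*(1/(2*d)) = (d - 96/13)*(1/(2*d)) = (-96/13 + d)*(1/(2*d)) = (-96/13 + d)/(2*d))
-96*Z(-3) = -48*(-96 + 13*(-3))/(13*(-3)) = -48*(-1)*(-96 - 39)/(13*3) = -48*(-1)*(-135)/(13*3) = -96*45/26 = -2160/13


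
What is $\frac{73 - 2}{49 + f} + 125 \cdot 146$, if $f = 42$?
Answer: $\frac{1660821}{91} \approx 18251.0$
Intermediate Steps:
$\frac{73 - 2}{49 + f} + 125 \cdot 146 = \frac{73 - 2}{49 + 42} + 125 \cdot 146 = \frac{71}{91} + 18250 = \frac{1660821}{91}$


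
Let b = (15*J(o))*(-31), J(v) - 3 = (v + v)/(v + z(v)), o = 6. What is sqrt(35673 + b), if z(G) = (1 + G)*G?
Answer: 9*sqrt(1687)/2 ≈ 184.83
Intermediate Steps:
z(G) = G*(1 + G)
J(v) = 3 + 2*v/(v + v*(1 + v)) (J(v) = 3 + (v + v)/(v + v*(1 + v)) = 3 + (2*v)/(v + v*(1 + v)) = 3 + 2*v/(v + v*(1 + v)))
b = -6045/4 (b = (15*((8 + 3*6)/(2 + 6)))*(-31) = (15*((8 + 18)/8))*(-31) = (15*((1/8)*26))*(-31) = (15*(13/4))*(-31) = (195/4)*(-31) = -6045/4 ≈ -1511.3)
sqrt(35673 + b) = sqrt(35673 - 6045/4) = sqrt(136647/4) = 9*sqrt(1687)/2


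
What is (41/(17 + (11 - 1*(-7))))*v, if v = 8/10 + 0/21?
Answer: 164/175 ≈ 0.93714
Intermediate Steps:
v = ⅘ (v = 8*(⅒) + 0*(1/21) = ⅘ + 0 = ⅘ ≈ 0.80000)
(41/(17 + (11 - 1*(-7))))*v = (41/(17 + (11 - 1*(-7))))*(⅘) = (41/(17 + (11 + 7)))*(⅘) = (41/(17 + 18))*(⅘) = (41/35)*(⅘) = 164/175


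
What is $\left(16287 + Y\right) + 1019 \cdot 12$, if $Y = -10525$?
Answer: $17990$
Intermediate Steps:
$\left(16287 + Y\right) + 1019 \cdot 12 = \left(16287 - 10525\right) + 1019 \cdot 12 = 5762 + 12228 = 17990$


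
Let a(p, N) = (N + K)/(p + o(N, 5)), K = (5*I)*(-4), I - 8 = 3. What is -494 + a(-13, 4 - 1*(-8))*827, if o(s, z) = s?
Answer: 171522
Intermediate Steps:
I = 11 (I = 8 + 3 = 11)
K = -220 (K = (5*11)*(-4) = 55*(-4) = -220)
a(p, N) = (-220 + N)/(N + p) (a(p, N) = (N - 220)/(p + N) = (-220 + N)/(N + p))
-494 + a(-13, 4 - 1*(-8))*827 = -494 + ((-220 + (4 - 1*(-8)))/((4 - 1*(-8)) - 13))*827 = -494 + ((-220 + (4 + 8))/((4 + 8) - 13))*827 = -494 + ((-220 + 12)/(12 - 13))*827 = -494 + (-208/(-1))*827 = -494 - 1*(-208)*827 = -494 + 208*827 = -494 + 172016 = 171522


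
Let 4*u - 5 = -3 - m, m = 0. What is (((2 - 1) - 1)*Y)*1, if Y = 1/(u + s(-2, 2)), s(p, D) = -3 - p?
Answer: 0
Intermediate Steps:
u = 1/2 (u = 5/4 + (-3 - 1*0)/4 = 5/4 + (-3 + 0)/4 = 5/4 + (1/4)*(-3) = 5/4 - 3/4 = 1/2 ≈ 0.50000)
Y = -2 (Y = 1/(1/2 + (-3 - 1*(-2))) = 1/(1/2 + (-3 + 2)) = 1/(1/2 - 1) = 1/(-1/2) = -2)
(((2 - 1) - 1)*Y)*1 = (((2 - 1) - 1)*(-2))*1 = ((1 - 1)*(-2))*1 = (0*(-2))*1 = 0*1 = 0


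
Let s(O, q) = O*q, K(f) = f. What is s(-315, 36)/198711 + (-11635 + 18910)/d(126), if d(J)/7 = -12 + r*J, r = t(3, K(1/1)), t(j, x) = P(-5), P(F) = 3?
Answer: 52465535/18855466 ≈ 2.7825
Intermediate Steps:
t(j, x) = 3
r = 3
d(J) = -84 + 21*J (d(J) = 7*(-12 + 3*J) = -84 + 21*J)
s(-315, 36)/198711 + (-11635 + 18910)/d(126) = -315*36/198711 + (-11635 + 18910)/(-84 + 21*126) = -11340*1/198711 + 7275/(-84 + 2646) = -1260/22079 + 7275/2562 = -1260/22079 + 7275*(1/2562) = -1260/22079 + 2425/854 = 52465535/18855466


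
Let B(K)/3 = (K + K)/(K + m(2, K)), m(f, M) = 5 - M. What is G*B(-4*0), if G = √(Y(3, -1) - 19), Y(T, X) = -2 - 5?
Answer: 0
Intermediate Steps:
Y(T, X) = -7
B(K) = 6*K/5 (B(K) = 3*((K + K)/(K + (5 - K))) = 3*((2*K)/5) = 3*((2*K)*(⅕)) = 3*(2*K/5) = 6*K/5)
G = I*√26 (G = √(-7 - 19) = √(-26) = I*√26 ≈ 5.099*I)
G*B(-4*0) = (I*√26)*(6*(-4*0)/5) = (I*√26)*((6/5)*0) = (I*√26)*0 = 0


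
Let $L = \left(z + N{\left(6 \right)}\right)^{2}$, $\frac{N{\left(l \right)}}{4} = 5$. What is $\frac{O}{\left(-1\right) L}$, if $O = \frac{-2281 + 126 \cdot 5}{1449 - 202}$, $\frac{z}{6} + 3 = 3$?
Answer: $\frac{1651}{498800} \approx 0.0033099$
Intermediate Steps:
$N{\left(l \right)} = 20$ ($N{\left(l \right)} = 4 \cdot 5 = 20$)
$z = 0$ ($z = -18 + 6 \cdot 3 = -18 + 18 = 0$)
$L = 400$ ($L = \left(0 + 20\right)^{2} = 20^{2} = 400$)
$O = - \frac{1651}{1247}$ ($O = \frac{-2281 + 630}{1247} = \left(-1651\right) \frac{1}{1247} = - \frac{1651}{1247} \approx -1.324$)
$\frac{O}{\left(-1\right) L} = - \frac{1651}{1247 \left(\left(-1\right) 400\right)} = - \frac{1651}{1247 \left(-400\right)} = \left(- \frac{1651}{1247}\right) \left(- \frac{1}{400}\right) = \frac{1651}{498800}$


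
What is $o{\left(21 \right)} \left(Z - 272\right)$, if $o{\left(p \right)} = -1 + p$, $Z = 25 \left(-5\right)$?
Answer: $-7940$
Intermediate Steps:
$Z = -125$
$o{\left(21 \right)} \left(Z - 272\right) = \left(-1 + 21\right) \left(-125 - 272\right) = 20 \left(-397\right) = -7940$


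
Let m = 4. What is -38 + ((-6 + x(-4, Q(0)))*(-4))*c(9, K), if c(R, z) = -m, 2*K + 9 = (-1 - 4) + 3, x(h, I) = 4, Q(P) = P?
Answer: -70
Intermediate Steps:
K = -11/2 (K = -9/2 + ((-1 - 4) + 3)/2 = -9/2 + (-5 + 3)/2 = -9/2 + (1/2)*(-2) = -9/2 - 1 = -11/2 ≈ -5.5000)
c(R, z) = -4 (c(R, z) = -1*4 = -4)
-38 + ((-6 + x(-4, Q(0)))*(-4))*c(9, K) = -38 + ((-6 + 4)*(-4))*(-4) = -38 - 2*(-4)*(-4) = -38 + 8*(-4) = -38 - 32 = -70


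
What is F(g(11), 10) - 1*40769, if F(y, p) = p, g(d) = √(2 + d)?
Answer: -40759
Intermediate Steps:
F(g(11), 10) - 1*40769 = 10 - 1*40769 = 10 - 40769 = -40759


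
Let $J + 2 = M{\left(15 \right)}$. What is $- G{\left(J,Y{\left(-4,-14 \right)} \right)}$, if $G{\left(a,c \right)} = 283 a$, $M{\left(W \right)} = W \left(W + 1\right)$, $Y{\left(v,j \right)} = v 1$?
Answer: $-67354$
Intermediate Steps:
$Y{\left(v,j \right)} = v$
$M{\left(W \right)} = W \left(1 + W\right)$
$J = 238$ ($J = -2 + 15 \left(1 + 15\right) = -2 + 15 \cdot 16 = -2 + 240 = 238$)
$- G{\left(J,Y{\left(-4,-14 \right)} \right)} = - 283 \cdot 238 = \left(-1\right) 67354 = -67354$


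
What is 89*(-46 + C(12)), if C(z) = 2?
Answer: -3916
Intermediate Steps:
89*(-46 + C(12)) = 89*(-46 + 2) = 89*(-44) = -3916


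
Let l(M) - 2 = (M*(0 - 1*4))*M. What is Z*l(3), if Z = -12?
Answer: 408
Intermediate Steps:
l(M) = 2 - 4*M² (l(M) = 2 + (M*(0 - 1*4))*M = 2 + (M*(0 - 4))*M = 2 + (M*(-4))*M = 2 + (-4*M)*M = 2 - 4*M²)
Z*l(3) = -12*(2 - 4*3²) = -12*(2 - 4*9) = -12*(2 - 36) = -12*(-34) = 408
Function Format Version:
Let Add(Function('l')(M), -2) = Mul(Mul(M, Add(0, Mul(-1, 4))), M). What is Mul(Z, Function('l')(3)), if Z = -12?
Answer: 408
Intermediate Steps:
Function('l')(M) = Add(2, Mul(-4, Pow(M, 2))) (Function('l')(M) = Add(2, Mul(Mul(M, Add(0, Mul(-1, 4))), M)) = Add(2, Mul(Mul(M, Add(0, -4)), M)) = Add(2, Mul(Mul(M, -4), M)) = Add(2, Mul(Mul(-4, M), M)) = Add(2, Mul(-4, Pow(M, 2))))
Mul(Z, Function('l')(3)) = Mul(-12, Add(2, Mul(-4, Pow(3, 2)))) = Mul(-12, Add(2, Mul(-4, 9))) = Mul(-12, Add(2, -36)) = Mul(-12, -34) = 408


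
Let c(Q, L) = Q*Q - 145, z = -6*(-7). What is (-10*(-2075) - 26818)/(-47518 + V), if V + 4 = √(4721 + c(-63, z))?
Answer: 288363496/2258331939 + 6068*√8545/2258331939 ≈ 0.12794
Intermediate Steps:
z = 42
c(Q, L) = -145 + Q² (c(Q, L) = Q² - 145 = -145 + Q²)
V = -4 + √8545 (V = -4 + √(4721 + (-145 + (-63)²)) = -4 + √(4721 + (-145 + 3969)) = -4 + √(4721 + 3824) = -4 + √8545 ≈ 88.439)
(-10*(-2075) - 26818)/(-47518 + V) = (-10*(-2075) - 26818)/(-47518 + (-4 + √8545)) = (20750 - 26818)/(-47522 + √8545) = -6068/(-47522 + √8545)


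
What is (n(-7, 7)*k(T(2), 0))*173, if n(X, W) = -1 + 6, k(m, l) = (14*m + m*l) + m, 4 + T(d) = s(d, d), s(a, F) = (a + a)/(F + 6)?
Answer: -90825/2 ≈ -45413.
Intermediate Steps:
s(a, F) = 2*a/(6 + F) (s(a, F) = (2*a)/(6 + F) = 2*a/(6 + F))
T(d) = -4 + 2*d/(6 + d)
k(m, l) = 15*m + l*m (k(m, l) = (14*m + l*m) + m = 15*m + l*m)
n(X, W) = 5
(n(-7, 7)*k(T(2), 0))*173 = (5*((2*(-12 - 1*2)/(6 + 2))*(15 + 0)))*173 = (5*((2*(-12 - 2)/8)*15))*173 = (5*((2*(1/8)*(-14))*15))*173 = (5*(-7/2*15))*173 = (5*(-105/2))*173 = -525/2*173 = -90825/2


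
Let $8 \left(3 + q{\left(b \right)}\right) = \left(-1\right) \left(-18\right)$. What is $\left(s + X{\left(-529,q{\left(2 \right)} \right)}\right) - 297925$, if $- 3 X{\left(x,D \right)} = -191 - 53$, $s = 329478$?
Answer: $\frac{94903}{3} \approx 31634.0$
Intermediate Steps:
$q{\left(b \right)} = - \frac{3}{4}$ ($q{\left(b \right)} = -3 + \frac{\left(-1\right) \left(-18\right)}{8} = -3 + \frac{1}{8} \cdot 18 = -3 + \frac{9}{4} = - \frac{3}{4}$)
$X{\left(x,D \right)} = \frac{244}{3}$ ($X{\left(x,D \right)} = - \frac{-191 - 53}{3} = \left(- \frac{1}{3}\right) \left(-244\right) = \frac{244}{3}$)
$\left(s + X{\left(-529,q{\left(2 \right)} \right)}\right) - 297925 = \left(329478 + \frac{244}{3}\right) - 297925 = \frac{988678}{3} - 297925 = \frac{94903}{3}$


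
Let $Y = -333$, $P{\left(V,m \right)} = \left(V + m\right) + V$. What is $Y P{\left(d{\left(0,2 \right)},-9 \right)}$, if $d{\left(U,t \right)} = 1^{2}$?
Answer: $2331$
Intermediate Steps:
$d{\left(U,t \right)} = 1$
$P{\left(V,m \right)} = m + 2 V$
$Y P{\left(d{\left(0,2 \right)},-9 \right)} = - 333 \left(-9 + 2 \cdot 1\right) = - 333 \left(-9 + 2\right) = \left(-333\right) \left(-7\right) = 2331$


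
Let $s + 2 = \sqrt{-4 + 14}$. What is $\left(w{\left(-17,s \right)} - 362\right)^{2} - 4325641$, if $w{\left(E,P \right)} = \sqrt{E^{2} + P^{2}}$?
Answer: $-4325641 + \left(362 - \sqrt{289 + \left(2 - \sqrt{10}\right)^{2}}\right)^{2} \approx -4.2066 \cdot 10^{6}$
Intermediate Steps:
$s = -2 + \sqrt{10}$ ($s = -2 + \sqrt{-4 + 14} = -2 + \sqrt{10} \approx 1.1623$)
$\left(w{\left(-17,s \right)} - 362\right)^{2} - 4325641 = \left(\sqrt{\left(-17\right)^{2} + \left(-2 + \sqrt{10}\right)^{2}} - 362\right)^{2} - 4325641 = \left(\sqrt{289 + \left(-2 + \sqrt{10}\right)^{2}} - 362\right)^{2} - 4325641 = \left(-362 + \sqrt{289 + \left(-2 + \sqrt{10}\right)^{2}}\right)^{2} - 4325641 = -4325641 + \left(-362 + \sqrt{289 + \left(-2 + \sqrt{10}\right)^{2}}\right)^{2}$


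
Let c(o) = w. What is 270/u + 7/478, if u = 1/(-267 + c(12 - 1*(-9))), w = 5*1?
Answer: -33813713/478 ≈ -70740.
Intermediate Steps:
w = 5
c(o) = 5
u = -1/262 (u = 1/(-267 + 5) = 1/(-262) = -1/262 ≈ -0.0038168)
270/u + 7/478 = 270/(-1/262) + 7/478 = 270*(-262) + 7*(1/478) = -70740 + 7/478 = -33813713/478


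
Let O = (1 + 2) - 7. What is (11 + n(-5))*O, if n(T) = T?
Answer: -24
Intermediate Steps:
O = -4 (O = 3 - 7 = -4)
(11 + n(-5))*O = (11 - 5)*(-4) = 6*(-4) = -24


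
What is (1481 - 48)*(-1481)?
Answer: -2122273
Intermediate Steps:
(1481 - 48)*(-1481) = 1433*(-1481) = -2122273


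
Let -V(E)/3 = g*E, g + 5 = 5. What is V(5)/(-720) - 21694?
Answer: -21694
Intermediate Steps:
g = 0 (g = -5 + 5 = 0)
V(E) = 0 (V(E) = -0*E = -3*0 = 0)
V(5)/(-720) - 21694 = 0/(-720) - 21694 = -1/720*0 - 21694 = 0 - 21694 = -21694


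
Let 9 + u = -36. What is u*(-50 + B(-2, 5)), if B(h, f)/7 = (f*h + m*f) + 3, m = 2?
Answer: 1305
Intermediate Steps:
B(h, f) = 21 + 14*f + 7*f*h (B(h, f) = 7*((f*h + 2*f) + 3) = 7*((2*f + f*h) + 3) = 7*(3 + 2*f + f*h) = 21 + 14*f + 7*f*h)
u = -45 (u = -9 - 36 = -45)
u*(-50 + B(-2, 5)) = -45*(-50 + (21 + 14*5 + 7*5*(-2))) = -45*(-50 + (21 + 70 - 70)) = -45*(-50 + 21) = -45*(-29) = 1305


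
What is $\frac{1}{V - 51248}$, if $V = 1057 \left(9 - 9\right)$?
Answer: $- \frac{1}{51248} \approx -1.9513 \cdot 10^{-5}$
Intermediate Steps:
$V = 0$ ($V = 1057 \left(9 - 9\right) = 1057 \cdot 0 = 0$)
$\frac{1}{V - 51248} = \frac{1}{0 - 51248} = \frac{1}{-51248} = - \frac{1}{51248}$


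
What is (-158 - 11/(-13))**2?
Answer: 4173849/169 ≈ 24697.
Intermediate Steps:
(-158 - 11/(-13))**2 = (-158 - 11*(-1/13))**2 = (-158 + 11/13)**2 = (-2043/13)**2 = 4173849/169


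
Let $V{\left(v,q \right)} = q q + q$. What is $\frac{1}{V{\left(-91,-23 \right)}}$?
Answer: $\frac{1}{506} \approx 0.0019763$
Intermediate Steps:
$V{\left(v,q \right)} = q + q^{2}$ ($V{\left(v,q \right)} = q^{2} + q = q + q^{2}$)
$\frac{1}{V{\left(-91,-23 \right)}} = \frac{1}{\left(-23\right) \left(1 - 23\right)} = \frac{1}{\left(-23\right) \left(-22\right)} = \frac{1}{506}$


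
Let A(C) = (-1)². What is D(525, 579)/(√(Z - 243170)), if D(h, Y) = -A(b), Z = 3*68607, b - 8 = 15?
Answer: I*√221/2873 ≈ 0.0051744*I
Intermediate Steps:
b = 23 (b = 8 + 15 = 23)
Z = 205821
A(C) = 1
D(h, Y) = -1 (D(h, Y) = -1*1 = -1)
D(525, 579)/(√(Z - 243170)) = -1/(√(205821 - 243170)) = -1/(√(-37349)) = -1/(13*I*√221) = -(-1)*I*√221/2873 = I*√221/2873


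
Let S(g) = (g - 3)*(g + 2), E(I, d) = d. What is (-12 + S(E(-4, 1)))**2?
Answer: 324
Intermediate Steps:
S(g) = (-3 + g)*(2 + g)
(-12 + S(E(-4, 1)))**2 = (-12 + (-6 + 1**2 - 1*1))**2 = (-12 + (-6 + 1 - 1))**2 = (-12 - 6)**2 = (-18)**2 = 324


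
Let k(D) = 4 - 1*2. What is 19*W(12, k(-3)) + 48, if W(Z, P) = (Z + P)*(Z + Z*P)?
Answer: 9624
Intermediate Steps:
k(D) = 2 (k(D) = 4 - 2 = 2)
W(Z, P) = (P + Z)*(Z + P*Z)
19*W(12, k(-3)) + 48 = 19*(12*(2 + 12 + 2**2 + 2*12)) + 48 = 19*(12*(2 + 12 + 4 + 24)) + 48 = 19*(12*42) + 48 = 19*504 + 48 = 9576 + 48 = 9624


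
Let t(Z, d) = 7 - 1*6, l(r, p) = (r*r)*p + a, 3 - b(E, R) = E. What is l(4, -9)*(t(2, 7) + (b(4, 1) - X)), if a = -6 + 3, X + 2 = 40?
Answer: 5586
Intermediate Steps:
X = 38 (X = -2 + 40 = 38)
b(E, R) = 3 - E
a = -3
l(r, p) = -3 + p*r² (l(r, p) = (r*r)*p - 3 = r²*p - 3 = p*r² - 3 = -3 + p*r²)
t(Z, d) = 1 (t(Z, d) = 7 - 6 = 1)
l(4, -9)*(t(2, 7) + (b(4, 1) - X)) = (-3 - 9*4²)*(1 + ((3 - 1*4) - 1*38)) = (-3 - 9*16)*(1 + ((3 - 4) - 38)) = (-3 - 144)*(1 + (-1 - 38)) = -147*(1 - 39) = -147*(-38) = 5586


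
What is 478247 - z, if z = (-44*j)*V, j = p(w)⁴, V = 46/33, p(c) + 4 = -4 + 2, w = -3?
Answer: 557735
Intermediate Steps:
p(c) = -6 (p(c) = -4 + (-4 + 2) = -4 - 2 = -6)
V = 46/33 (V = 46*(1/33) = 46/33 ≈ 1.3939)
j = 1296 (j = (-6)⁴ = 1296)
z = -79488 (z = -44*1296*(46/33) = -57024*46/33 = -79488)
478247 - z = 478247 - 1*(-79488) = 478247 + 79488 = 557735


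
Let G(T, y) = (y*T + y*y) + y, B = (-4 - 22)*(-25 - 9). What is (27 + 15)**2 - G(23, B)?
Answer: -800908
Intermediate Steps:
B = 884 (B = -26*(-34) = 884)
G(T, y) = y + y**2 + T*y (G(T, y) = (T*y + y**2) + y = (y**2 + T*y) + y = y + y**2 + T*y)
(27 + 15)**2 - G(23, B) = (27 + 15)**2 - 884*(1 + 23 + 884) = 42**2 - 884*908 = 1764 - 1*802672 = 1764 - 802672 = -800908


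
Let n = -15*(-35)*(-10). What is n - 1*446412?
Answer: -451662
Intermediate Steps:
n = -5250 (n = 525*(-10) = -5250)
n - 1*446412 = -5250 - 1*446412 = -5250 - 446412 = -451662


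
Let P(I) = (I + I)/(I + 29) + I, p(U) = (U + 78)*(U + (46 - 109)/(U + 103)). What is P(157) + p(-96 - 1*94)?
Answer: 57601406/2697 ≈ 21358.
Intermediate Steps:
p(U) = (78 + U)*(U - 63/(103 + U))
P(I) = I + 2*I/(29 + I) (P(I) = (2*I)/(29 + I) + I = 2*I/(29 + I) + I = I + 2*I/(29 + I))
P(157) + p(-96 - 1*94) = 157*(31 + 157)/(29 + 157) + (-4914 + (-96 - 1*94)³ + 181*(-96 - 1*94)² + 7971*(-96 - 1*94))/(103 + (-96 - 1*94)) = 157*188/186 + (-4914 + (-96 - 94)³ + 181*(-96 - 94)² + 7971*(-96 - 94))/(103 + (-96 - 94)) = 157*(1/186)*188 + (-4914 + (-190)³ + 181*(-190)² + 7971*(-190))/(103 - 190) = 14758/93 + (-4914 - 6859000 + 181*36100 - 1514490)/(-87) = 14758/93 - (-4914 - 6859000 + 6534100 - 1514490)/87 = 14758/93 - 1/87*(-1844304) = 14758/93 + 614768/29 = 57601406/2697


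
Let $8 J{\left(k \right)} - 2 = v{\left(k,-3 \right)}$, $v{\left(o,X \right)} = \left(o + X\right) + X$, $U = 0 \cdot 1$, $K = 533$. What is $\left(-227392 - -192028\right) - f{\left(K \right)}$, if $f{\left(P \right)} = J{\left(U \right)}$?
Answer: $- \frac{70727}{2} \approx -35364.0$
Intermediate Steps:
$U = 0$
$v{\left(o,X \right)} = o + 2 X$ ($v{\left(o,X \right)} = \left(X + o\right) + X = o + 2 X$)
$J{\left(k \right)} = - \frac{1}{2} + \frac{k}{8}$ ($J{\left(k \right)} = \frac{1}{4} + \frac{k + 2 \left(-3\right)}{8} = \frac{1}{4} + \frac{k - 6}{8} = \frac{1}{4} + \frac{-6 + k}{8} = \frac{1}{4} + \left(- \frac{3}{4} + \frac{k}{8}\right) = - \frac{1}{2} + \frac{k}{8}$)
$f{\left(P \right)} = - \frac{1}{2}$ ($f{\left(P \right)} = - \frac{1}{2} + \frac{1}{8} \cdot 0 = - \frac{1}{2} + 0 = - \frac{1}{2}$)
$\left(-227392 - -192028\right) - f{\left(K \right)} = \left(-227392 - -192028\right) - - \frac{1}{2} = \left(-227392 + 192028\right) + \frac{1}{2} = -35364 + \frac{1}{2} = - \frac{70727}{2}$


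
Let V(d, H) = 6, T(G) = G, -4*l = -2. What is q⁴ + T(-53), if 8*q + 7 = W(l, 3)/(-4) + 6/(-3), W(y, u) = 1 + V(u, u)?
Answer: -52155727/1048576 ≈ -49.740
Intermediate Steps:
l = ½ (l = -¼*(-2) = ½ ≈ 0.50000)
W(y, u) = 7 (W(y, u) = 1 + 6 = 7)
q = -43/32 (q = -7/8 + (7/(-4) + 6/(-3))/8 = -7/8 + (7*(-¼) + 6*(-⅓))/8 = -7/8 + (-7/4 - 2)/8 = -7/8 + (⅛)*(-15/4) = -7/8 - 15/32 = -43/32 ≈ -1.3438)
q⁴ + T(-53) = (-43/32)⁴ - 53 = 3418801/1048576 - 53 = -52155727/1048576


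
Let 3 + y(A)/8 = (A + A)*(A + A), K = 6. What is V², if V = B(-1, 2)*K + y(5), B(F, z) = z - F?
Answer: 630436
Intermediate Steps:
y(A) = -24 + 32*A² (y(A) = -24 + 8*((A + A)*(A + A)) = -24 + 8*((2*A)*(2*A)) = -24 + 8*(4*A²) = -24 + 32*A²)
V = 794 (V = (2 - 1*(-1))*6 + (-24 + 32*5²) = (2 + 1)*6 + (-24 + 32*25) = 3*6 + (-24 + 800) = 18 + 776 = 794)
V² = 794² = 630436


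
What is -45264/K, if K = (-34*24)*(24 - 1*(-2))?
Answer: 943/442 ≈ 2.1335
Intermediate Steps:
K = -21216 (K = -816*(24 + 2) = -816*26 = -21216)
-45264/K = -45264/(-21216) = -45264*(-1/21216) = 943/442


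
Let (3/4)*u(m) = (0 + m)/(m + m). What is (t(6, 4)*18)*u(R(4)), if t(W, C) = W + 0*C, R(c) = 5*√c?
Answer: 72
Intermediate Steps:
t(W, C) = W (t(W, C) = W + 0 = W)
u(m) = ⅔ (u(m) = 4*((0 + m)/(m + m))/3 = 4*(m/((2*m)))/3 = 4*(m*(1/(2*m)))/3 = (4/3)*(½) = ⅔)
(t(6, 4)*18)*u(R(4)) = (6*18)*(⅔) = 108*(⅔) = 72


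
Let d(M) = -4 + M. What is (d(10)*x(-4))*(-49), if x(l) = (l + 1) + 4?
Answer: -294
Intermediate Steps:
x(l) = 5 + l (x(l) = (1 + l) + 4 = 5 + l)
(d(10)*x(-4))*(-49) = ((-4 + 10)*(5 - 4))*(-49) = (6*1)*(-49) = 6*(-49) = -294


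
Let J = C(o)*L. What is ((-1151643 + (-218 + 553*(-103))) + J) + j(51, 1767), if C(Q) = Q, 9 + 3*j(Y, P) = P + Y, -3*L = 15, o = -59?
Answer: -1207922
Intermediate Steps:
L = -5 (L = -⅓*15 = -5)
j(Y, P) = -3 + P/3 + Y/3 (j(Y, P) = -3 + (P + Y)/3 = -3 + (P/3 + Y/3) = -3 + P/3 + Y/3)
J = 295 (J = -59*(-5) = 295)
((-1151643 + (-218 + 553*(-103))) + J) + j(51, 1767) = ((-1151643 + (-218 + 553*(-103))) + 295) + (-3 + (⅓)*1767 + (⅓)*51) = ((-1151643 + (-218 - 56959)) + 295) + (-3 + 589 + 17) = ((-1151643 - 57177) + 295) + 603 = (-1208820 + 295) + 603 = -1208525 + 603 = -1207922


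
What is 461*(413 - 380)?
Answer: 15213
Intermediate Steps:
461*(413 - 380) = 461*33 = 15213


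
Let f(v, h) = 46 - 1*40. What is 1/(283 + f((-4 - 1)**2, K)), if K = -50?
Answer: 1/289 ≈ 0.0034602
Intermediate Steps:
f(v, h) = 6 (f(v, h) = 46 - 40 = 6)
1/(283 + f((-4 - 1)**2, K)) = 1/(283 + 6) = 1/289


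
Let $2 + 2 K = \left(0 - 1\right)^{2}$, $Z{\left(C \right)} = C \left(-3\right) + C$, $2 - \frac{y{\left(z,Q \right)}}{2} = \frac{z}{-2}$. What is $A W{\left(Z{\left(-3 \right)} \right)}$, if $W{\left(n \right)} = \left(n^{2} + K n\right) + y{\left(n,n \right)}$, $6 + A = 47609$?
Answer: $2046929$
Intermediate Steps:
$y{\left(z,Q \right)} = 4 + z$ ($y{\left(z,Q \right)} = 4 - 2 \frac{z}{-2} = 4 - 2 z \left(- \frac{1}{2}\right) = 4 - 2 \left(- \frac{z}{2}\right) = 4 + z$)
$Z{\left(C \right)} = - 2 C$ ($Z{\left(C \right)} = - 3 C + C = - 2 C$)
$K = - \frac{1}{2}$ ($K = -1 + \frac{\left(0 - 1\right)^{2}}{2} = -1 + \frac{\left(-1\right)^{2}}{2} = -1 + \frac{1}{2} \cdot 1 = -1 + \frac{1}{2} = - \frac{1}{2} \approx -0.5$)
$A = 47603$ ($A = -6 + 47609 = 47603$)
$W{\left(n \right)} = 4 + n^{2} + \frac{n}{2}$ ($W{\left(n \right)} = \left(n^{2} - \frac{n}{2}\right) + \left(4 + n\right) = 4 + n^{2} + \frac{n}{2}$)
$A W{\left(Z{\left(-3 \right)} \right)} = 47603 \left(4 + \left(\left(-2\right) \left(-3\right)\right)^{2} + \frac{\left(-2\right) \left(-3\right)}{2}\right) = 47603 \left(4 + 6^{2} + \frac{1}{2} \cdot 6\right) = 47603 \left(4 + 36 + 3\right) = 47603 \cdot 43 = 2046929$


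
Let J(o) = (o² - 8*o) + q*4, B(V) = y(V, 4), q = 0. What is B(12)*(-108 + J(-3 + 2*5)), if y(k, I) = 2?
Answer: -230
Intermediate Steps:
B(V) = 2
J(o) = o² - 8*o (J(o) = (o² - 8*o) + 0*4 = (o² - 8*o) + 0 = o² - 8*o)
B(12)*(-108 + J(-3 + 2*5)) = 2*(-108 + (-3 + 2*5)*(-8 + (-3 + 2*5))) = 2*(-108 + (-3 + 10)*(-8 + (-3 + 10))) = 2*(-108 + 7*(-8 + 7)) = 2*(-108 + 7*(-1)) = 2*(-108 - 7) = 2*(-115) = -230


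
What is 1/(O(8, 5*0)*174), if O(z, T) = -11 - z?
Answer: -1/3306 ≈ -0.00030248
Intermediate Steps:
1/(O(8, 5*0)*174) = 1/((-11 - 1*8)*174) = 1/((-11 - 8)*174) = 1/(-19*174) = 1/(-3306) = -1/3306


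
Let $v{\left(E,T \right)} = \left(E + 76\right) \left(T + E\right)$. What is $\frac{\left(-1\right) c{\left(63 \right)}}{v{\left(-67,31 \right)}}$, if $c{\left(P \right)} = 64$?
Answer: $\frac{16}{81} \approx 0.19753$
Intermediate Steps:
$v{\left(E,T \right)} = \left(76 + E\right) \left(E + T\right)$
$\frac{\left(-1\right) c{\left(63 \right)}}{v{\left(-67,31 \right)}} = \frac{\left(-1\right) 64}{\left(-67\right)^{2} + 76 \left(-67\right) + 76 \cdot 31 - 2077} = - \frac{64}{4489 - 5092 + 2356 - 2077} = - \frac{64}{-324} = \left(-64\right) \left(- \frac{1}{324}\right) = \frac{16}{81}$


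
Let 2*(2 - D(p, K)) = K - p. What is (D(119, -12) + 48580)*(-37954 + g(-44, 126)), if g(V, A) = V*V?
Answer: -1752185655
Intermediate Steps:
g(V, A) = V²
D(p, K) = 2 + p/2 - K/2 (D(p, K) = 2 - (K - p)/2 = 2 + (p/2 - K/2) = 2 + p/2 - K/2)
(D(119, -12) + 48580)*(-37954 + g(-44, 126)) = ((2 + (½)*119 - ½*(-12)) + 48580)*(-37954 + (-44)²) = ((2 + 119/2 + 6) + 48580)*(-37954 + 1936) = (135/2 + 48580)*(-36018) = (97295/2)*(-36018) = -1752185655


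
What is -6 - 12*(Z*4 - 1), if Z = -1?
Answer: 54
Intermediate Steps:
-6 - 12*(Z*4 - 1) = -6 - 12*(-1*4 - 1) = -6 - 12*(-4 - 1) = -6 - 12*(-5) = -6 + 60 = 54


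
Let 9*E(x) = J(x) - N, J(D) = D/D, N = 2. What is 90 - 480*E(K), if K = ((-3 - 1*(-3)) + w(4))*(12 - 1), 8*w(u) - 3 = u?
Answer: 430/3 ≈ 143.33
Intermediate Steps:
w(u) = 3/8 + u/8
J(D) = 1
K = 77/8 (K = ((-3 - 1*(-3)) + (3/8 + (1/8)*4))*(12 - 1) = ((-3 + 3) + (3/8 + 1/2))*11 = (0 + 7/8)*11 = (7/8)*11 = 77/8 ≈ 9.6250)
E(x) = -1/9 (E(x) = (1 - 1*2)/9 = (1 - 2)/9 = (1/9)*(-1) = -1/9)
90 - 480*E(K) = 90 - 480*(-1/9) = 90 + 160/3 = 430/3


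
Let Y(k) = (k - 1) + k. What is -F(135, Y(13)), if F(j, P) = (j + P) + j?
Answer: -295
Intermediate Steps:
Y(k) = -1 + 2*k (Y(k) = (-1 + k) + k = -1 + 2*k)
F(j, P) = P + 2*j (F(j, P) = (P + j) + j = P + 2*j)
-F(135, Y(13)) = -((-1 + 2*13) + 2*135) = -((-1 + 26) + 270) = -(25 + 270) = -1*295 = -295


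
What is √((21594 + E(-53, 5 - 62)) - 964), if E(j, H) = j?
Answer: 19*√57 ≈ 143.45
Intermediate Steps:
√((21594 + E(-53, 5 - 62)) - 964) = √((21594 - 53) - 964) = √(21541 - 964) = √20577 = 19*√57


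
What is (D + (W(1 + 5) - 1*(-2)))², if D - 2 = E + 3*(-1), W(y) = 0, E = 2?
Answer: 9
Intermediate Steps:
D = 1 (D = 2 + (2 + 3*(-1)) = 2 + (2 - 3) = 2 - 1 = 1)
(D + (W(1 + 5) - 1*(-2)))² = (1 + (0 - 1*(-2)))² = (1 + (0 + 2))² = (1 + 2)² = 3² = 9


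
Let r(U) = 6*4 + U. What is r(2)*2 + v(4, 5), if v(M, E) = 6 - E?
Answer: 53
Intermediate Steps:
r(U) = 24 + U
r(2)*2 + v(4, 5) = (24 + 2)*2 + (6 - 1*5) = 26*2 + (6 - 5) = 52 + 1 = 53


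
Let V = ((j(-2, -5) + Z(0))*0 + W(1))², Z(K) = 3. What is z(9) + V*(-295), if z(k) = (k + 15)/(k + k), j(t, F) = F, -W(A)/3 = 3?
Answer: -71681/3 ≈ -23894.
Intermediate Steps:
W(A) = -9 (W(A) = -3*3 = -9)
z(k) = (15 + k)/(2*k) (z(k) = (15 + k)/((2*k)) = (15 + k)*(1/(2*k)) = (15 + k)/(2*k))
V = 81 (V = ((-5 + 3)*0 - 9)² = (-2*0 - 9)² = (0 - 9)² = (-9)² = 81)
z(9) + V*(-295) = (½)*(15 + 9)/9 + 81*(-295) = (½)*(⅑)*24 - 23895 = 4/3 - 23895 = -71681/3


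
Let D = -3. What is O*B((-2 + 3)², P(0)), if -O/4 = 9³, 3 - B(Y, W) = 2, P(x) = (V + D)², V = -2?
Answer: -2916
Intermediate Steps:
P(x) = 25 (P(x) = (-2 - 3)² = (-5)² = 25)
B(Y, W) = 1 (B(Y, W) = 3 - 1*2 = 3 - 2 = 1)
O = -2916 (O = -4*9³ = -4*729 = -2916)
O*B((-2 + 3)², P(0)) = -2916*1 = -2916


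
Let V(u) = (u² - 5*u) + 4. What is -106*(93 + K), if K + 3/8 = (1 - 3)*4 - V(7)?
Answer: -28249/4 ≈ -7062.3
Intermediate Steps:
V(u) = 4 + u² - 5*u
K = -211/8 (K = -3/8 + ((1 - 3)*4 - (4 + 7² - 5*7)) = -3/8 + (-2*4 - (4 + 49 - 35)) = -3/8 + (-8 - 1*18) = -3/8 + (-8 - 18) = -3/8 - 26 = -211/8 ≈ -26.375)
-106*(93 + K) = -106*(93 - 211/8) = -106*533/8 = -28249/4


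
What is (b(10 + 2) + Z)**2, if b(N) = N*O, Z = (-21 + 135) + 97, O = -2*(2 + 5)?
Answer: 1849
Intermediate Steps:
O = -14 (O = -2*7 = -14)
Z = 211 (Z = 114 + 97 = 211)
b(N) = -14*N (b(N) = N*(-14) = -14*N)
(b(10 + 2) + Z)**2 = (-14*(10 + 2) + 211)**2 = (-14*12 + 211)**2 = (-168 + 211)**2 = 43**2 = 1849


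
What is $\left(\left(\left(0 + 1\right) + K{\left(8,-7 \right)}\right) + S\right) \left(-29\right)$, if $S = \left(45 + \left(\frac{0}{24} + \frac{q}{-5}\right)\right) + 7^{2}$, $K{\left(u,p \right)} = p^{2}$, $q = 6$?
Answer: $- \frac{20706}{5} \approx -4141.2$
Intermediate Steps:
$S = \frac{464}{5}$ ($S = \left(45 + \left(\frac{0}{24} + \frac{6}{-5}\right)\right) + 7^{2} = \left(45 + \left(0 \cdot \frac{1}{24} + 6 \left(- \frac{1}{5}\right)\right)\right) + 49 = \left(45 + \left(0 - \frac{6}{5}\right)\right) + 49 = \left(45 - \frac{6}{5}\right) + 49 = \frac{219}{5} + 49 = \frac{464}{5} \approx 92.8$)
$\left(\left(\left(0 + 1\right) + K{\left(8,-7 \right)}\right) + S\right) \left(-29\right) = \left(\left(\left(0 + 1\right) + \left(-7\right)^{2}\right) + \frac{464}{5}\right) \left(-29\right) = \left(\left(1 + 49\right) + \frac{464}{5}\right) \left(-29\right) = \left(50 + \frac{464}{5}\right) \left(-29\right) = \frac{714}{5} \left(-29\right) = - \frac{20706}{5}$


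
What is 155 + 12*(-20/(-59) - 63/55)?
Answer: 471571/3245 ≈ 145.32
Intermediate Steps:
155 + 12*(-20/(-59) - 63/55) = 155 + 12*(-20*(-1/59) - 63*1/55) = 155 + 12*(20/59 - 63/55) = 155 + 12*(-2617/3245) = 155 - 31404/3245 = 471571/3245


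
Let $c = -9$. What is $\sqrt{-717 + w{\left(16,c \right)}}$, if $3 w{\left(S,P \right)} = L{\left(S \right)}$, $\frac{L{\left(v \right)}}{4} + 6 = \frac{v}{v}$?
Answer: $\frac{i \sqrt{6513}}{3} \approx 26.901 i$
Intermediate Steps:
$L{\left(v \right)} = -20$ ($L{\left(v \right)} = -24 + 4 \frac{v}{v} = -24 + 4 \cdot 1 = -24 + 4 = -20$)
$w{\left(S,P \right)} = - \frac{20}{3}$ ($w{\left(S,P \right)} = \frac{1}{3} \left(-20\right) = - \frac{20}{3}$)
$\sqrt{-717 + w{\left(16,c \right)}} = \sqrt{-717 - \frac{20}{3}} = \sqrt{- \frac{2171}{3}} = \frac{i \sqrt{6513}}{3}$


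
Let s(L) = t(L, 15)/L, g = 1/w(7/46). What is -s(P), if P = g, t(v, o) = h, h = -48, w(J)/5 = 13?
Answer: 3120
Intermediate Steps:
w(J) = 65 (w(J) = 5*13 = 65)
t(v, o) = -48
g = 1/65 ≈ 0.015385
P = 1/65 ≈ 0.015385
s(L) = -48/L
-s(P) = -(-48)/1/65 = -(-48)*65 = -1*(-3120) = 3120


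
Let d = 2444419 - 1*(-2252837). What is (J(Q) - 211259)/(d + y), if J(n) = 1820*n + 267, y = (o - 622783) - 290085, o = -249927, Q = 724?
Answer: 1106688/3534461 ≈ 0.31311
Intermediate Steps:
d = 4697256 (d = 2444419 + 2252837 = 4697256)
y = -1162795 (y = (-249927 - 622783) - 290085 = -872710 - 290085 = -1162795)
J(n) = 267 + 1820*n
(J(Q) - 211259)/(d + y) = ((267 + 1820*724) - 211259)/(4697256 - 1162795) = ((267 + 1317680) - 211259)/3534461 = (1317947 - 211259)*(1/3534461) = 1106688*(1/3534461) = 1106688/3534461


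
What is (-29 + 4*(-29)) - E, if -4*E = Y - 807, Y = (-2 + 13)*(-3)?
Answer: -355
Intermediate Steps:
Y = -33 (Y = 11*(-3) = -33)
E = 210 (E = -(-33 - 807)/4 = -¼*(-840) = 210)
(-29 + 4*(-29)) - E = (-29 + 4*(-29)) - 1*210 = (-29 - 116) - 210 = -145 - 210 = -355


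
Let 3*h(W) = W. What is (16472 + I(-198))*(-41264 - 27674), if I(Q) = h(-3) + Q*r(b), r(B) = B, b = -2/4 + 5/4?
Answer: -1125240505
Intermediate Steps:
h(W) = W/3
b = 3/4 (b = -2*1/4 + 5*(1/4) = -1/2 + 5/4 = 3/4 ≈ 0.75000)
I(Q) = -1 + 3*Q/4 (I(Q) = (1/3)*(-3) + Q*(3/4) = -1 + 3*Q/4)
(16472 + I(-198))*(-41264 - 27674) = (16472 + (-1 + (3/4)*(-198)))*(-41264 - 27674) = (16472 + (-1 - 297/2))*(-68938) = (16472 - 299/2)*(-68938) = (32645/2)*(-68938) = -1125240505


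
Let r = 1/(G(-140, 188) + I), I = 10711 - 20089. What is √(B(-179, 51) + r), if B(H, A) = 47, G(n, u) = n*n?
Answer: √4911006570/10222 ≈ 6.8557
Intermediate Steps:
G(n, u) = n²
I = -9378
r = 1/10222 (r = 1/((-140)² - 9378) = 1/(19600 - 9378) = 1/10222 ≈ 9.7828e-5)
√(B(-179, 51) + r) = √(47 + 1/10222) = √(480435/10222) = √4911006570/10222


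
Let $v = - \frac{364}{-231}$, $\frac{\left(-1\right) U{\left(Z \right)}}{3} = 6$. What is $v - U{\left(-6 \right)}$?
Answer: $\frac{646}{33} \approx 19.576$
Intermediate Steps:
$U{\left(Z \right)} = -18$ ($U{\left(Z \right)} = \left(-3\right) 6 = -18$)
$v = \frac{52}{33}$ ($v = \left(-364\right) \left(- \frac{1}{231}\right) = \frac{52}{33} \approx 1.5758$)
$v - U{\left(-6 \right)} = \frac{52}{33} - -18 = \frac{52}{33} + 18 = \frac{646}{33}$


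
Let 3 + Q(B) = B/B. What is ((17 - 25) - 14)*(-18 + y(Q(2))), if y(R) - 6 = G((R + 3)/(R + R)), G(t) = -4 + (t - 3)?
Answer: 847/2 ≈ 423.50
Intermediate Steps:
Q(B) = -2 (Q(B) = -3 + B/B = -3 + 1 = -2)
G(t) = -7 + t (G(t) = -4 + (-3 + t) = -7 + t)
y(R) = -1 + (3 + R)/(2*R) (y(R) = 6 + (-7 + (R + 3)/(R + R)) = 6 + (-7 + (3 + R)/((2*R))) = 6 + (-7 + (3 + R)*(1/(2*R))) = 6 + (-7 + (3 + R)/(2*R)) = -1 + (3 + R)/(2*R))
((17 - 25) - 14)*(-18 + y(Q(2))) = ((17 - 25) - 14)*(-18 + (½)*(3 - 1*(-2))/(-2)) = (-8 - 14)*(-18 + (½)*(-½)*(3 + 2)) = -22*(-18 + (½)*(-½)*5) = -22*(-18 - 5/4) = -22*(-77/4) = 847/2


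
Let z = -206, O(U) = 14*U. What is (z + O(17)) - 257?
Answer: -225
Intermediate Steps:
(z + O(17)) - 257 = (-206 + 14*17) - 257 = (-206 + 238) - 257 = 32 - 257 = -225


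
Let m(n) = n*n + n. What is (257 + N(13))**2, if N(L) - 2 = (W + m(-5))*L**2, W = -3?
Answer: 9809424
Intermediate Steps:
m(n) = n + n**2 (m(n) = n**2 + n = n + n**2)
N(L) = 2 + 17*L**2 (N(L) = 2 + (-3 - 5*(1 - 5))*L**2 = 2 + (-3 - 5*(-4))*L**2 = 2 + (-3 + 20)*L**2 = 2 + 17*L**2)
(257 + N(13))**2 = (257 + (2 + 17*13**2))**2 = (257 + (2 + 17*169))**2 = (257 + (2 + 2873))**2 = (257 + 2875)**2 = 3132**2 = 9809424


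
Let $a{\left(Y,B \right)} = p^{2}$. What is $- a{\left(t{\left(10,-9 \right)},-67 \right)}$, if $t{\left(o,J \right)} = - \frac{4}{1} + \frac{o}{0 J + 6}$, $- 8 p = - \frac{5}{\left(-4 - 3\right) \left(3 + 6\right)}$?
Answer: $- \frac{25}{254016} \approx -9.8419 \cdot 10^{-5}$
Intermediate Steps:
$p = - \frac{5}{504}$ ($p = - \frac{\left(-5\right) \frac{1}{\left(-4 - 3\right) \left(3 + 6\right)}}{8} = - \frac{\left(-5\right) \frac{1}{\left(-7\right) 9}}{8} = - \frac{\left(-5\right) \frac{1}{-63}}{8} = - \frac{\left(-5\right) \left(- \frac{1}{63}\right)}{8} = \left(- \frac{1}{8}\right) \frac{5}{63} = - \frac{5}{504} \approx -0.0099206$)
$t{\left(o,J \right)} = -4 + \frac{o}{6}$ ($t{\left(o,J \right)} = \left(-4\right) 1 + \frac{o}{0 + 6} = -4 + \frac{o}{6}$)
$a{\left(Y,B \right)} = \frac{25}{254016}$ ($a{\left(Y,B \right)} = \left(- \frac{5}{504}\right)^{2} = \frac{25}{254016}$)
$- a{\left(t{\left(10,-9 \right)},-67 \right)} = \left(-1\right) \frac{25}{254016} = - \frac{25}{254016}$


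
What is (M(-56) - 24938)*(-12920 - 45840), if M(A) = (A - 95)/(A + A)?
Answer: 20513887225/14 ≈ 1.4653e+9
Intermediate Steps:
M(A) = (-95 + A)/(2*A) (M(A) = (-95 + A)/((2*A)) = (-95 + A)*(1/(2*A)) = (-95 + A)/(2*A))
(M(-56) - 24938)*(-12920 - 45840) = ((½)*(-95 - 56)/(-56) - 24938)*(-12920 - 45840) = ((½)*(-1/56)*(-151) - 24938)*(-58760) = (151/112 - 24938)*(-58760) = -2792905/112*(-58760) = 20513887225/14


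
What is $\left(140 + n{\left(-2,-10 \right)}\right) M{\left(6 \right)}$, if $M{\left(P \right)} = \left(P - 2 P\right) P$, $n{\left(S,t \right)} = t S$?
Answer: $-5760$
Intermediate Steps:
$n{\left(S,t \right)} = S t$
$M{\left(P \right)} = - P^{2}$ ($M{\left(P \right)} = - P P = - P^{2}$)
$\left(140 + n{\left(-2,-10 \right)}\right) M{\left(6 \right)} = \left(140 - -20\right) \left(- 6^{2}\right) = \left(140 + 20\right) \left(\left(-1\right) 36\right) = 160 \left(-36\right) = -5760$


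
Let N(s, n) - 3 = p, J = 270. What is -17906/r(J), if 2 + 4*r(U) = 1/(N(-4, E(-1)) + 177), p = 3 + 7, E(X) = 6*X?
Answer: 13608560/379 ≈ 35907.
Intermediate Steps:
p = 10
N(s, n) = 13 (N(s, n) = 3 + 10 = 13)
r(U) = -379/760 (r(U) = -½ + 1/(4*(13 + 177)) = -½ + (¼)/190 = -½ + (¼)*(1/190) = -½ + 1/760 = -379/760)
-17906/r(J) = -17906/(-379/760) = -17906*(-760/379) = 13608560/379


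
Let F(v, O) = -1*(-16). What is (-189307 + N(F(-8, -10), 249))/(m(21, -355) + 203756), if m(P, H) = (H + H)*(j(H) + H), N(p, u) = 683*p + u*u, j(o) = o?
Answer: -58189/353928 ≈ -0.16441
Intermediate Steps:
F(v, O) = 16
N(p, u) = u**2 + 683*p (N(p, u) = 683*p + u**2 = u**2 + 683*p)
m(P, H) = 4*H**2 (m(P, H) = (H + H)*(H + H) = (2*H)*(2*H) = 4*H**2)
(-189307 + N(F(-8, -10), 249))/(m(21, -355) + 203756) = (-189307 + (249**2 + 683*16))/(4*(-355)**2 + 203756) = (-189307 + (62001 + 10928))/(4*126025 + 203756) = (-189307 + 72929)/(504100 + 203756) = -116378/707856 = -116378*1/707856 = -58189/353928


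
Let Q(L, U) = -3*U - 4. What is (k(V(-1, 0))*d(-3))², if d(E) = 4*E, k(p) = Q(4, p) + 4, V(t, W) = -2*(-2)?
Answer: 20736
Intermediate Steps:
V(t, W) = 4
Q(L, U) = -4 - 3*U
k(p) = -3*p (k(p) = (-4 - 3*p) + 4 = -3*p)
(k(V(-1, 0))*d(-3))² = ((-3*4)*(4*(-3)))² = (-12*(-12))² = 144² = 20736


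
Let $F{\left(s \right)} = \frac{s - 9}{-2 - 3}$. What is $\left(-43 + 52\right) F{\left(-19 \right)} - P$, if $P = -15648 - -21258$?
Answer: $- \frac{27798}{5} \approx -5559.6$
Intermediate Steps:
$F{\left(s \right)} = \frac{9}{5} - \frac{s}{5}$ ($F{\left(s \right)} = \frac{-9 + s}{-5} = \left(-9 + s\right) \left(- \frac{1}{5}\right) = \frac{9}{5} - \frac{s}{5}$)
$P = 5610$ ($P = -15648 + 21258 = 5610$)
$\left(-43 + 52\right) F{\left(-19 \right)} - P = \left(-43 + 52\right) \left(\frac{9}{5} - - \frac{19}{5}\right) - 5610 = 9 \left(\frac{9}{5} + \frac{19}{5}\right) - 5610 = 9 \cdot \frac{28}{5} - 5610 = \frac{252}{5} - 5610 = - \frac{27798}{5}$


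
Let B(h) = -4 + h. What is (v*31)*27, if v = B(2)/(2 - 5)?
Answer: 558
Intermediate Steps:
v = 2/3 (v = (-4 + 2)/(2 - 5) = -2/(-3) = -2*(-1/3) = 2/3 ≈ 0.66667)
(v*31)*27 = ((2/3)*31)*27 = (62/3)*27 = 558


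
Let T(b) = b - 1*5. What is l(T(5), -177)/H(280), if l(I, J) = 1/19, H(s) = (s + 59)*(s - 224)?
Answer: 1/360696 ≈ 2.7724e-6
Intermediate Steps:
T(b) = -5 + b (T(b) = b - 5 = -5 + b)
H(s) = (-224 + s)*(59 + s) (H(s) = (59 + s)*(-224 + s) = (-224 + s)*(59 + s))
l(I, J) = 1/19
l(T(5), -177)/H(280) = 1/(19*(-13216 + 280² - 165*280)) = 1/(19*(-13216 + 78400 - 46200)) = (1/19)/18984 = (1/19)*(1/18984) = 1/360696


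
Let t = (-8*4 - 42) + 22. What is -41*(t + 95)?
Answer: -1763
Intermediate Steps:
t = -52 (t = (-32 - 42) + 22 = -74 + 22 = -52)
-41*(t + 95) = -41*(-52 + 95) = -41*43 = -1763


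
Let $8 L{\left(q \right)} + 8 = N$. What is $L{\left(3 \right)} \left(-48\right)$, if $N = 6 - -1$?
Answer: $6$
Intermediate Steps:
$N = 7$ ($N = 6 + 1 = 7$)
$L{\left(q \right)} = - \frac{1}{8}$ ($L{\left(q \right)} = -1 + \frac{1}{8} \cdot 7 = -1 + \frac{7}{8} = - \frac{1}{8}$)
$L{\left(3 \right)} \left(-48\right) = \left(- \frac{1}{8}\right) \left(-48\right) = 6$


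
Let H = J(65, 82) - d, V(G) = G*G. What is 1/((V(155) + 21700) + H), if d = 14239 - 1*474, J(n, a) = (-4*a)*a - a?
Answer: 1/4982 ≈ 0.00020072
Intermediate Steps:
V(G) = G**2
J(n, a) = -a - 4*a**2 (J(n, a) = -4*a**2 - a = -a - 4*a**2)
d = 13765 (d = 14239 - 474 = 13765)
H = -40743 (H = -1*82*(1 + 4*82) - 1*13765 = -1*82*(1 + 328) - 13765 = -1*82*329 - 13765 = -26978 - 13765 = -40743)
1/((V(155) + 21700) + H) = 1/((155**2 + 21700) - 40743) = 1/((24025 + 21700) - 40743) = 1/(45725 - 40743) = 1/4982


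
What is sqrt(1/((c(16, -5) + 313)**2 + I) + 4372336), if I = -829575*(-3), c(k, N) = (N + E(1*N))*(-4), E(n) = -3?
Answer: sqrt(132148707174371590)/173850 ≈ 2091.0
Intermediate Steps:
c(k, N) = 12 - 4*N (c(k, N) = (N - 3)*(-4) = (-3 + N)*(-4) = 12 - 4*N)
I = 2488725
sqrt(1/((c(16, -5) + 313)**2 + I) + 4372336) = sqrt(1/(((12 - 4*(-5)) + 313)**2 + 2488725) + 4372336) = sqrt(1/(((12 + 20) + 313)**2 + 2488725) + 4372336) = sqrt(1/((32 + 313)**2 + 2488725) + 4372336) = sqrt(1/(345**2 + 2488725) + 4372336) = sqrt(1/(119025 + 2488725) + 4372336) = sqrt(1/2607750 + 4372336) = sqrt(11401959204001/2607750) = sqrt(132148707174371590)/173850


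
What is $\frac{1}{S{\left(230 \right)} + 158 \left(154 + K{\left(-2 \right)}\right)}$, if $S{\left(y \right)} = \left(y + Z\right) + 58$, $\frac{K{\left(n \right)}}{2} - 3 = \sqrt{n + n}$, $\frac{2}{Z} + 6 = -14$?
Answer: $\frac{2556790}{65411693441} - \frac{63200 i}{65411693441} \approx 3.9088 \cdot 10^{-5} - 9.6619 \cdot 10^{-7} i$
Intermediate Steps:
$Z = - \frac{1}{10}$ ($Z = \frac{2}{-6 - 14} = \frac{2}{-20} = 2 \left(- \frac{1}{20}\right) = - \frac{1}{10} \approx -0.1$)
$K{\left(n \right)} = 6 + 2 \sqrt{2} \sqrt{n}$ ($K{\left(n \right)} = 6 + 2 \sqrt{n + n} = 6 + 2 \sqrt{2 n} = 6 + 2 \sqrt{2} \sqrt{n}$)
$S{\left(y \right)} = \frac{579}{10} + y$ ($S{\left(y \right)} = \left(y - \frac{1}{10}\right) + 58 = \left(- \frac{1}{10} + y\right) + 58 = \frac{579}{10} + y$)
$\frac{1}{S{\left(230 \right)} + 158 \left(154 + K{\left(-2 \right)}\right)} = \frac{1}{\left(\frac{579}{10} + 230\right) + 158 \left(154 + \left(6 + 2 \sqrt{2} \sqrt{-2}\right)\right)} = \frac{1}{\frac{2879}{10} + 158 \left(154 + \left(6 + 2 \sqrt{2} i \sqrt{2}\right)\right)} = \frac{1}{\frac{2879}{10} + 158 \left(154 + \left(6 + 4 i\right)\right)} = \frac{1}{\frac{2879}{10} + 158 \left(160 + 4 i\right)} = \frac{1}{\frac{2879}{10} + \left(25280 + 632 i\right)} = \frac{1}{\frac{255679}{10} + 632 i} = \frac{100 \left(\frac{255679}{10} - 632 i\right)}{65411693441}$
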